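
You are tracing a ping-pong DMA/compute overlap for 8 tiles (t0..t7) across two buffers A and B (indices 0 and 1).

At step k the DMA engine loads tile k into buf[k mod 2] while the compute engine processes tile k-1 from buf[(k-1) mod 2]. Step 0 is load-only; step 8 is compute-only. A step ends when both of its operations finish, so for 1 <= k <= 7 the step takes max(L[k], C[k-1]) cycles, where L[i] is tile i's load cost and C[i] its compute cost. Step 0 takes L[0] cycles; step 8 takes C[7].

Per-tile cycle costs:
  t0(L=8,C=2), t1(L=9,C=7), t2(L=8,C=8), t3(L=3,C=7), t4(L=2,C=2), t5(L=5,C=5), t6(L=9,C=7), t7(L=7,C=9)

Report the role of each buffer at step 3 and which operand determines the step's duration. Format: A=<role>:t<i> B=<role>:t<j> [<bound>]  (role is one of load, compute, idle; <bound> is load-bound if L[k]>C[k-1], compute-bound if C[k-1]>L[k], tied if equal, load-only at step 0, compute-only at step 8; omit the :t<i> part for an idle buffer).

step 3: A=compute:t2 B=load:t3 [compute-bound]

  0. 8=8c; end=8; A:t0 B:-
  1. max(9,2)=9c; end=17; A:t0 B:t1
  2. max(8,7)=8c; end=25; A:t2 B:t1
  3. max(3,8)=8c; end=33; A:t2 B:t3
  4. max(2,7)=7c; end=40; A:t4 B:t3
  5. max(5,2)=5c; end=45; A:t4 B:t5
  6. max(9,5)=9c; end=54; A:t6 B:t5
  7. max(7,7)=7c; end=61; A:t6 B:t7
  8. 9=9c; end=70; A:t6 B:t7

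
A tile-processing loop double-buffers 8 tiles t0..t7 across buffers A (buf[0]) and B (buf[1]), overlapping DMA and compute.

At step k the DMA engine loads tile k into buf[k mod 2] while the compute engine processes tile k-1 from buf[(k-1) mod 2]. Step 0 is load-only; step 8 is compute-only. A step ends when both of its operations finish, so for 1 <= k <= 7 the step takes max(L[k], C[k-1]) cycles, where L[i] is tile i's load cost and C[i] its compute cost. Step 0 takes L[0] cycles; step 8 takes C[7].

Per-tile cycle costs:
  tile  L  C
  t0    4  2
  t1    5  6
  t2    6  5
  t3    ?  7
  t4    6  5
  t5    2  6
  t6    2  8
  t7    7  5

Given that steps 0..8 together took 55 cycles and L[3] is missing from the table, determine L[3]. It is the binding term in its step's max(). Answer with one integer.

step 0 → dur = L[0]=4 = 4
step 1 → dur = max(L[1]=5, C[0]=2) = 5
step 2 → dur = max(L[2]=6, C[1]=6) = 6
step 3 → dur = max(L[3]=?, C[2]=5) = L[3]  (unknown; binding)
step 4 → dur = max(L[4]=6, C[3]=7) = 7
step 5 → dur = max(L[5]=2, C[4]=5) = 5
step 6 → dur = max(L[6]=2, C[5]=6) = 6
step 7 → dur = max(L[7]=7, C[6]=8) = 8
step 8 → dur = C[7]=5 = 5
sum of known step durations = 46
dur[3] = total - known = 55 - 46 = 9
L[3] is the binding max in step 3, so L[3] = dur[3] = 9

L[3] = 9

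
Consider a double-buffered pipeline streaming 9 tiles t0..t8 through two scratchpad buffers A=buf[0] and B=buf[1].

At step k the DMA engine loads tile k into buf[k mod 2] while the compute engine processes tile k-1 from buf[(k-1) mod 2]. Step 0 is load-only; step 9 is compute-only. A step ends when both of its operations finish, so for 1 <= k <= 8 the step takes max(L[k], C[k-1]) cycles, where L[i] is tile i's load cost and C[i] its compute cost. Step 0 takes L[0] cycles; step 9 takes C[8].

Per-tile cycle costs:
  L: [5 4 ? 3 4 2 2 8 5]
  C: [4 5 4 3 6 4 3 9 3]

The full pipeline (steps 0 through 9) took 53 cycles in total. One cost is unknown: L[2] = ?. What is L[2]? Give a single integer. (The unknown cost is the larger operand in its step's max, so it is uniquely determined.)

step 0 → dur = L[0]=5 = 5
step 1 → dur = max(L[1]=4, C[0]=4) = 4
step 2 → dur = max(L[2]=?, C[1]=5) = L[2]  (unknown; binding)
step 3 → dur = max(L[3]=3, C[2]=4) = 4
step 4 → dur = max(L[4]=4, C[3]=3) = 4
step 5 → dur = max(L[5]=2, C[4]=6) = 6
step 6 → dur = max(L[6]=2, C[5]=4) = 4
step 7 → dur = max(L[7]=8, C[6]=3) = 8
step 8 → dur = max(L[8]=5, C[7]=9) = 9
step 9 → dur = C[8]=3 = 3
sum of known step durations = 47
dur[2] = total - known = 53 - 47 = 6
L[2] is the binding max in step 2, so L[2] = dur[2] = 6

L[2] = 6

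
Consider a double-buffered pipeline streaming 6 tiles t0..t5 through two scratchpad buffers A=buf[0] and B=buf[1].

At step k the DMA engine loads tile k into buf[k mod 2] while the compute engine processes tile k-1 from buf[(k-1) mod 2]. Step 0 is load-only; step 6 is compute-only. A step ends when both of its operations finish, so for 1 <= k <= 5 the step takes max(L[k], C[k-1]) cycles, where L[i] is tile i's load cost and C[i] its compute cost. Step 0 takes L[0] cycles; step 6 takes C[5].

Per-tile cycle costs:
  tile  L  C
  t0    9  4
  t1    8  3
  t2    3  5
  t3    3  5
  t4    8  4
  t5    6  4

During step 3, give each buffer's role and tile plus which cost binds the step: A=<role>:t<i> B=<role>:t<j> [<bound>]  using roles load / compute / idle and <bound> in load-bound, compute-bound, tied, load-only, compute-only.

[0] DMA t0→A (9c) ∥ CU idle ⇒ 9c, clock 9
[1] DMA t1→B (8c) ∥ CU A:t0 (4c) ⇒ 8c, clock 17
[2] DMA t2→A (3c) ∥ CU B:t1 (3c) ⇒ 3c, clock 20
[3] DMA t3→B (3c) ∥ CU A:t2 (5c) ⇒ 5c, clock 25
[4] DMA t4→A (8c) ∥ CU B:t3 (5c) ⇒ 8c, clock 33
[5] DMA t5→B (6c) ∥ CU A:t4 (4c) ⇒ 6c, clock 39
[6] DMA idle ∥ CU B:t5 (4c) ⇒ 4c, clock 43

step 3: A=compute:t2 B=load:t3 [compute-bound]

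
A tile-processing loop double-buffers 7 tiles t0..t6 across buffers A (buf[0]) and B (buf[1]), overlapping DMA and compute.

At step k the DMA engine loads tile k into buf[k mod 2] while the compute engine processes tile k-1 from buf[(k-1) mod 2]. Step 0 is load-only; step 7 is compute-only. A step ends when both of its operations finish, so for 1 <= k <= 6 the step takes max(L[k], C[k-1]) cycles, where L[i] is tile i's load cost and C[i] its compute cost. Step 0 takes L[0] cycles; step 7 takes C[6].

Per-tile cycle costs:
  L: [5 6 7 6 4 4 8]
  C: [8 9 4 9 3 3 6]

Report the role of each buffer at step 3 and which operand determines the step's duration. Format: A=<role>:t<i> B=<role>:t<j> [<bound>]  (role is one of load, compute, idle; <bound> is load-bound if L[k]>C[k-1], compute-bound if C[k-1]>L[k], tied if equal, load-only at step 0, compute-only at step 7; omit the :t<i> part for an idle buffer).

step 3: A=compute:t2 B=load:t3 [load-bound]

[0] DMA t0→A (5c) ∥ CU idle ⇒ 5c, clock 5
[1] DMA t1→B (6c) ∥ CU A:t0 (8c) ⇒ 8c, clock 13
[2] DMA t2→A (7c) ∥ CU B:t1 (9c) ⇒ 9c, clock 22
[3] DMA t3→B (6c) ∥ CU A:t2 (4c) ⇒ 6c, clock 28
[4] DMA t4→A (4c) ∥ CU B:t3 (9c) ⇒ 9c, clock 37
[5] DMA t5→B (4c) ∥ CU A:t4 (3c) ⇒ 4c, clock 41
[6] DMA t6→A (8c) ∥ CU B:t5 (3c) ⇒ 8c, clock 49
[7] DMA idle ∥ CU A:t6 (6c) ⇒ 6c, clock 55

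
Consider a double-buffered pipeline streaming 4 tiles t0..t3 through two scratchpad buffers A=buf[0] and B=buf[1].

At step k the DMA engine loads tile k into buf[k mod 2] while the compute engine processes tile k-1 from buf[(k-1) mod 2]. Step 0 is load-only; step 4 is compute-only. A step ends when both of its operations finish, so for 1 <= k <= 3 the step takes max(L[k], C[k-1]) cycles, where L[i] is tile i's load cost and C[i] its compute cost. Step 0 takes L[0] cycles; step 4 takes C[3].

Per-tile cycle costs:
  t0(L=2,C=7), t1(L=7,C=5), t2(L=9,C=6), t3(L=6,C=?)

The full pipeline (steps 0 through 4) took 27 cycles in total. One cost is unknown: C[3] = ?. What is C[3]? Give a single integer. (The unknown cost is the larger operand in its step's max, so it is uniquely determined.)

step 0 = dur = L[0]=2 = 2
step 1 = dur = max(L[1]=7, C[0]=7) = 7
step 2 = dur = max(L[2]=9, C[1]=5) = 9
step 3 = dur = max(L[3]=6, C[2]=6) = 6
step 4 = dur = C[3]=? = C[3]  (unknown; binding)
sum of known step durations = 24
dur[4] = total - known = 27 - 24 = 3
C[3] is the binding max in step 4, so C[3] = dur[4] = 3

C[3] = 3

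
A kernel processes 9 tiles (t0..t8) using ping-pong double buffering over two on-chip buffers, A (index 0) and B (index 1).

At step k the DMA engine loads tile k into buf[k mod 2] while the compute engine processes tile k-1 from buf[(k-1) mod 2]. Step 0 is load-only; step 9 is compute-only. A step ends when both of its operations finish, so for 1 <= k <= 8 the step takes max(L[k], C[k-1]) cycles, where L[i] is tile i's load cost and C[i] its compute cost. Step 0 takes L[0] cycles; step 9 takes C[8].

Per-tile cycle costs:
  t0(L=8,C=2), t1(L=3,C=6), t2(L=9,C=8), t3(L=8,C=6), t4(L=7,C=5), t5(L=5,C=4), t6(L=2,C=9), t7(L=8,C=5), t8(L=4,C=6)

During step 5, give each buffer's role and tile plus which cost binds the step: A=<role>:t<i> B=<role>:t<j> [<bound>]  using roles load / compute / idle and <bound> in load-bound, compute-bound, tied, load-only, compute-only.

step 0: L[0]=8 → dur=8, Σ=8 | A=load:t0 B=idle [load-only]
step 1: L[1]=3 C[0]=2 → dur=3, Σ=11 | A=compute:t0 B=load:t1 [load-bound]
step 2: L[2]=9 C[1]=6 → dur=9, Σ=20 | A=load:t2 B=compute:t1 [load-bound]
step 3: L[3]=8 C[2]=8 → dur=8, Σ=28 | A=compute:t2 B=load:t3 [tied]
step 4: L[4]=7 C[3]=6 → dur=7, Σ=35 | A=load:t4 B=compute:t3 [load-bound]
step 5: L[5]=5 C[4]=5 → dur=5, Σ=40 | A=compute:t4 B=load:t5 [tied]
step 6: L[6]=2 C[5]=4 → dur=4, Σ=44 | A=load:t6 B=compute:t5 [compute-bound]
step 7: L[7]=8 C[6]=9 → dur=9, Σ=53 | A=compute:t6 B=load:t7 [compute-bound]
step 8: L[8]=4 C[7]=5 → dur=5, Σ=58 | A=load:t8 B=compute:t7 [compute-bound]
step 9: C[8]=6 → dur=6, Σ=64 | A=compute:t8 B=idle [compute-only]

step 5: A=compute:t4 B=load:t5 [tied]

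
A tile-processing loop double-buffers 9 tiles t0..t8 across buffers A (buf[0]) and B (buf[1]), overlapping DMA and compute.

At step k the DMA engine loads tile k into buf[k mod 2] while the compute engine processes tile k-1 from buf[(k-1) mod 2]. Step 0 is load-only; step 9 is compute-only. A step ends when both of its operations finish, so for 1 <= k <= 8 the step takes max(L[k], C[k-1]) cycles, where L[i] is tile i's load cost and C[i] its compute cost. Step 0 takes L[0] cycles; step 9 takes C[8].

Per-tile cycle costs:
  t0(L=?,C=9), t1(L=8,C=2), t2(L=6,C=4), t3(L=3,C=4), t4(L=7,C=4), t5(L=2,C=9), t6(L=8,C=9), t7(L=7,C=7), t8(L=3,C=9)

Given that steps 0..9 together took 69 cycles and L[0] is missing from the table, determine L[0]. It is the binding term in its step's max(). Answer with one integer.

step 0 → dur = L[0]=? = L[0]  (unknown; binding)
step 1 → dur = max(L[1]=8, C[0]=9) = 9
step 2 → dur = max(L[2]=6, C[1]=2) = 6
step 3 → dur = max(L[3]=3, C[2]=4) = 4
step 4 → dur = max(L[4]=7, C[3]=4) = 7
step 5 → dur = max(L[5]=2, C[4]=4) = 4
step 6 → dur = max(L[6]=8, C[5]=9) = 9
step 7 → dur = max(L[7]=7, C[6]=9) = 9
step 8 → dur = max(L[8]=3, C[7]=7) = 7
step 9 → dur = C[8]=9 = 9
sum of known step durations = 64
dur[0] = total - known = 69 - 64 = 5
L[0] is the binding max in step 0, so L[0] = dur[0] = 5

L[0] = 5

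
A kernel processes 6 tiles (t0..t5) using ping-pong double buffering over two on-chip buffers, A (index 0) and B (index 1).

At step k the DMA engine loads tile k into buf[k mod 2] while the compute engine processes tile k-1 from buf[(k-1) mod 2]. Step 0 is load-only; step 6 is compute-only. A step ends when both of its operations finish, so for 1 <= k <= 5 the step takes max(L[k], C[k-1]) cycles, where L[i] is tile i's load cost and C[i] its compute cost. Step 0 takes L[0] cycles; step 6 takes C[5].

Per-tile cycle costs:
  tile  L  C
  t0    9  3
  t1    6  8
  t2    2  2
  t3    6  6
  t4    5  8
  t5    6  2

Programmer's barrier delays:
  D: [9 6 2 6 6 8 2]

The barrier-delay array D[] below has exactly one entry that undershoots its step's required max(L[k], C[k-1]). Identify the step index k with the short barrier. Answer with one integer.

k=0 barrier L[0]=9→9c, D[0]=9 ok
k=1 barrier max(L[1]=6,C[0]=3)→6c, D[1]=6 ok
k=2 barrier max(L[2]=2,C[1]=8)→8c, D[2]=2 SHORT
k=3 barrier max(L[3]=6,C[2]=2)→6c, D[3]=6 ok
k=4 barrier max(L[4]=5,C[3]=6)→6c, D[4]=6 ok
k=5 barrier max(L[5]=6,C[4]=8)→8c, D[5]=8 ok
k=6 barrier C[5]=2→2c, D[6]=2 ok

hazard at step 2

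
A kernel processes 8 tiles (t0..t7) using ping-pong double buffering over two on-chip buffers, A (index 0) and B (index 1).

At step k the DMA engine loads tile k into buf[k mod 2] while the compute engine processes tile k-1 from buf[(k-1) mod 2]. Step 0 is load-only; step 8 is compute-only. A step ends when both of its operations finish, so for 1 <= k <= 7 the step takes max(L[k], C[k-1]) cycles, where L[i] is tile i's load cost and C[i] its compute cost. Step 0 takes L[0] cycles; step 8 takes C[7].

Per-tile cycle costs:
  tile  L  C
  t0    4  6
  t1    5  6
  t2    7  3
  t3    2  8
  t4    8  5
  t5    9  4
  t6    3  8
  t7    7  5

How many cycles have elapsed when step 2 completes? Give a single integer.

  0. 4=4c; end=4; A:t0 B:-
  1. max(5,6)=6c; end=10; A:t0 B:t1
  2. max(7,6)=7c; end=17; A:t2 B:t1
  3. max(2,3)=3c; end=20; A:t2 B:t3
  4. max(8,8)=8c; end=28; A:t4 B:t3
  5. max(9,5)=9c; end=37; A:t4 B:t5
  6. max(3,4)=4c; end=41; A:t6 B:t5
  7. max(7,8)=8c; end=49; A:t6 B:t7
  8. 5=5c; end=54; A:t6 B:t7

end_cycle[2] = 17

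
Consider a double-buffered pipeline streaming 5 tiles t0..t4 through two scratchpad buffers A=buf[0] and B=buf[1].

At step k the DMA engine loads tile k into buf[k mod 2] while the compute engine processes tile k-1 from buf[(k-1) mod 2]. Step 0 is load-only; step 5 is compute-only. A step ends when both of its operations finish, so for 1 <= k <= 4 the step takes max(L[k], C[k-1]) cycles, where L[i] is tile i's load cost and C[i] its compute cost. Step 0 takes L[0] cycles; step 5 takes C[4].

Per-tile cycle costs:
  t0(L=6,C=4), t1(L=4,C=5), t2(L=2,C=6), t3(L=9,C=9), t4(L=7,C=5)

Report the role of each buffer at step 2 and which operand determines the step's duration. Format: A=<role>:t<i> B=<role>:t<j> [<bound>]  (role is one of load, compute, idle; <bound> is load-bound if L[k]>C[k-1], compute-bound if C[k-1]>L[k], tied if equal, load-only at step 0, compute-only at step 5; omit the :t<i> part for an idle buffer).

step 2: A=load:t2 B=compute:t1 [compute-bound]

step 0: L[0]=6 → dur=6, Σ=6 | A=load:t0 B=idle [load-only]
step 1: L[1]=4 C[0]=4 → dur=4, Σ=10 | A=compute:t0 B=load:t1 [tied]
step 2: L[2]=2 C[1]=5 → dur=5, Σ=15 | A=load:t2 B=compute:t1 [compute-bound]
step 3: L[3]=9 C[2]=6 → dur=9, Σ=24 | A=compute:t2 B=load:t3 [load-bound]
step 4: L[4]=7 C[3]=9 → dur=9, Σ=33 | A=load:t4 B=compute:t3 [compute-bound]
step 5: C[4]=5 → dur=5, Σ=38 | A=compute:t4 B=idle [compute-only]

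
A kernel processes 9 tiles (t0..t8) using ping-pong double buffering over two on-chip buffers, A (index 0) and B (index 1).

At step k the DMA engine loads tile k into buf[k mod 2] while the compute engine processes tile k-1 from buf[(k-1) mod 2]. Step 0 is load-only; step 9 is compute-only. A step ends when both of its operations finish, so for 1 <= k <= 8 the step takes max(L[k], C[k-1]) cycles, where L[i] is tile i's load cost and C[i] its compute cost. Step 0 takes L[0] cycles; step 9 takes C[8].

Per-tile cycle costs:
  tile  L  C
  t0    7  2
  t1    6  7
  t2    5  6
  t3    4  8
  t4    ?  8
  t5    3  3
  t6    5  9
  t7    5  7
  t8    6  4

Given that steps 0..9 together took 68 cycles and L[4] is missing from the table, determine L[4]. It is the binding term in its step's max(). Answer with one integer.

L[4] = 9

step 0 → dur = L[0]=7 = 7
step 1 → dur = max(L[1]=6, C[0]=2) = 6
step 2 → dur = max(L[2]=5, C[1]=7) = 7
step 3 → dur = max(L[3]=4, C[2]=6) = 6
step 4 → dur = max(L[4]=?, C[3]=8) = L[4]  (unknown; binding)
step 5 → dur = max(L[5]=3, C[4]=8) = 8
step 6 → dur = max(L[6]=5, C[5]=3) = 5
step 7 → dur = max(L[7]=5, C[6]=9) = 9
step 8 → dur = max(L[8]=6, C[7]=7) = 7
step 9 → dur = C[8]=4 = 4
sum of known step durations = 59
dur[4] = total - known = 68 - 59 = 9
L[4] is the binding max in step 4, so L[4] = dur[4] = 9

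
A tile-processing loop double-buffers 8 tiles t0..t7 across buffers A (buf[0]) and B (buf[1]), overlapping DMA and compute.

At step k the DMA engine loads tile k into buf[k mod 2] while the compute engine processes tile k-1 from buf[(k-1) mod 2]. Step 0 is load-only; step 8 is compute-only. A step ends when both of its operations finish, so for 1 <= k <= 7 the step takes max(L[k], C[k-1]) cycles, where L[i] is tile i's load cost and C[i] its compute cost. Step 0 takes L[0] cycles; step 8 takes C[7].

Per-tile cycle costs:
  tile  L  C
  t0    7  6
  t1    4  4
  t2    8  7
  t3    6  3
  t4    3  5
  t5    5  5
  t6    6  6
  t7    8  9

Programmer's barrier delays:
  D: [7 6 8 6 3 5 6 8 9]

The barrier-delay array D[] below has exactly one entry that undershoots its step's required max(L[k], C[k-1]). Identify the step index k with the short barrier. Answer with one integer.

hazard at step 3

step 0: need L[0]=7 = 7; D[0]=7 ok
step 1: need max(L[1]=4,C[0]=6) = 6; D[1]=6 ok
step 2: need max(L[2]=8,C[1]=4) = 8; D[2]=8 ok
step 3: need max(L[3]=6,C[2]=7) = 7; D[3]=6 SHORT
step 4: need max(L[4]=3,C[3]=3) = 3; D[4]=3 ok
step 5: need max(L[5]=5,C[4]=5) = 5; D[5]=5 ok
step 6: need max(L[6]=6,C[5]=5) = 6; D[6]=6 ok
step 7: need max(L[7]=8,C[6]=6) = 8; D[7]=8 ok
step 8: need C[7]=9 = 9; D[8]=9 ok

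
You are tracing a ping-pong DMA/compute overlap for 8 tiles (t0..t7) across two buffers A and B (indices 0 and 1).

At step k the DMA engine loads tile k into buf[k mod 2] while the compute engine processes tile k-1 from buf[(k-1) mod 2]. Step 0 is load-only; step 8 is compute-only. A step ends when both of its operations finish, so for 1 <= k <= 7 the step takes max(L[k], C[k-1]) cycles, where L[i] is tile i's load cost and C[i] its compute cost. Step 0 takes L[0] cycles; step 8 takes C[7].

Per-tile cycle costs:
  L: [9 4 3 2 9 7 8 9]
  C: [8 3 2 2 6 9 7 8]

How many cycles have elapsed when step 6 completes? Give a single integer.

end_cycle[6] = 47

[0] DMA t0→A (9c) ∥ CU idle ⇒ 9c, clock 9
[1] DMA t1→B (4c) ∥ CU A:t0 (8c) ⇒ 8c, clock 17
[2] DMA t2→A (3c) ∥ CU B:t1 (3c) ⇒ 3c, clock 20
[3] DMA t3→B (2c) ∥ CU A:t2 (2c) ⇒ 2c, clock 22
[4] DMA t4→A (9c) ∥ CU B:t3 (2c) ⇒ 9c, clock 31
[5] DMA t5→B (7c) ∥ CU A:t4 (6c) ⇒ 7c, clock 38
[6] DMA t6→A (8c) ∥ CU B:t5 (9c) ⇒ 9c, clock 47
[7] DMA t7→B (9c) ∥ CU A:t6 (7c) ⇒ 9c, clock 56
[8] DMA idle ∥ CU B:t7 (8c) ⇒ 8c, clock 64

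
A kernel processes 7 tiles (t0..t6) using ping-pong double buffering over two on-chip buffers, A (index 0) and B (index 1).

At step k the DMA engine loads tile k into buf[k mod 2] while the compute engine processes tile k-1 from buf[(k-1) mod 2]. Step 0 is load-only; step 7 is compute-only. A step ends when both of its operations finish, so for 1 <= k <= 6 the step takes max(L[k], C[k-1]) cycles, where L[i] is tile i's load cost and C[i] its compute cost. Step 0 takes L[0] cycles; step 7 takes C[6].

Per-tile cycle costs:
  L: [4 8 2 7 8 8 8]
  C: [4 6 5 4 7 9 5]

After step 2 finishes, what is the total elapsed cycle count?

k=0 load=t0/4c comp=- wait=4 total=4
k=1 load=t1/8c comp=t0/4c wait=8 total=12
k=2 load=t2/2c comp=t1/6c wait=6 total=18
k=3 load=t3/7c comp=t2/5c wait=7 total=25
k=4 load=t4/8c comp=t3/4c wait=8 total=33
k=5 load=t5/8c comp=t4/7c wait=8 total=41
k=6 load=t6/8c comp=t5/9c wait=9 total=50
k=7 load=- comp=t6/5c wait=5 total=55

end_cycle[2] = 18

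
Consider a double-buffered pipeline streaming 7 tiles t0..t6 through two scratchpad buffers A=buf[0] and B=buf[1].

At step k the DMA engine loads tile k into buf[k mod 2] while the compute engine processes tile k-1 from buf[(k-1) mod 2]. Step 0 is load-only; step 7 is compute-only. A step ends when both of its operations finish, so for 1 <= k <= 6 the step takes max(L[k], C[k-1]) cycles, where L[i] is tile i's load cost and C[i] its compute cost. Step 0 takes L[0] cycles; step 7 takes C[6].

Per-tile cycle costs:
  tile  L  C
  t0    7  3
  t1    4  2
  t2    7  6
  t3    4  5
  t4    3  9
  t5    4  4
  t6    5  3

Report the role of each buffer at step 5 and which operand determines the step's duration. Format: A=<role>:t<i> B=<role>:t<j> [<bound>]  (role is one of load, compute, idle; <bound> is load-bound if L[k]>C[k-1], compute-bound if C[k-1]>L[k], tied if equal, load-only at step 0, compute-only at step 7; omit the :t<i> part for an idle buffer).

step 5: A=compute:t4 B=load:t5 [compute-bound]

k=0 load=t0/7c comp=- wait=7 total=7
k=1 load=t1/4c comp=t0/3c wait=4 total=11
k=2 load=t2/7c comp=t1/2c wait=7 total=18
k=3 load=t3/4c comp=t2/6c wait=6 total=24
k=4 load=t4/3c comp=t3/5c wait=5 total=29
k=5 load=t5/4c comp=t4/9c wait=9 total=38
k=6 load=t6/5c comp=t5/4c wait=5 total=43
k=7 load=- comp=t6/3c wait=3 total=46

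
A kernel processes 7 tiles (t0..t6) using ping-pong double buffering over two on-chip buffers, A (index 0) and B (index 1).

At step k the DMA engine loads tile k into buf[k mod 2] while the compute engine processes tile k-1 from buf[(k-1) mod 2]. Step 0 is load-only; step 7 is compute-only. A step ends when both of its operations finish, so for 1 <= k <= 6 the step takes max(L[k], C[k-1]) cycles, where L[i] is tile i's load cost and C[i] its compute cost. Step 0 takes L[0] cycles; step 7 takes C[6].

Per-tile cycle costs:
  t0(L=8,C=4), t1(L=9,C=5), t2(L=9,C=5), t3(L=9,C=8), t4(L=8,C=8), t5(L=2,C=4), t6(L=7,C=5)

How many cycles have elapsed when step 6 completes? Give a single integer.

end_cycle[6] = 58

[0] DMA t0→A (8c) ∥ CU idle ⇒ 8c, clock 8
[1] DMA t1→B (9c) ∥ CU A:t0 (4c) ⇒ 9c, clock 17
[2] DMA t2→A (9c) ∥ CU B:t1 (5c) ⇒ 9c, clock 26
[3] DMA t3→B (9c) ∥ CU A:t2 (5c) ⇒ 9c, clock 35
[4] DMA t4→A (8c) ∥ CU B:t3 (8c) ⇒ 8c, clock 43
[5] DMA t5→B (2c) ∥ CU A:t4 (8c) ⇒ 8c, clock 51
[6] DMA t6→A (7c) ∥ CU B:t5 (4c) ⇒ 7c, clock 58
[7] DMA idle ∥ CU A:t6 (5c) ⇒ 5c, clock 63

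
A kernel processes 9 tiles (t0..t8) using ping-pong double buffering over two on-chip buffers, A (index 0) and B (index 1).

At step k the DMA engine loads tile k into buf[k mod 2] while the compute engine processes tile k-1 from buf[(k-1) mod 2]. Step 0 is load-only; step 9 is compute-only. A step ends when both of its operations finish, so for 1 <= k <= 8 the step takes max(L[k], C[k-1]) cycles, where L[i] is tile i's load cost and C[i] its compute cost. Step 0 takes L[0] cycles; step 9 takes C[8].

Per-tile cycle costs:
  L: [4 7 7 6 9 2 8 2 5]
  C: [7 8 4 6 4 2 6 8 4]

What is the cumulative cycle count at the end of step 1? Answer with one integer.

end_cycle[1] = 11

  0. 4=4c; end=4; A:t0 B:-
  1. max(7,7)=7c; end=11; A:t0 B:t1
  2. max(7,8)=8c; end=19; A:t2 B:t1
  3. max(6,4)=6c; end=25; A:t2 B:t3
  4. max(9,6)=9c; end=34; A:t4 B:t3
  5. max(2,4)=4c; end=38; A:t4 B:t5
  6. max(8,2)=8c; end=46; A:t6 B:t5
  7. max(2,6)=6c; end=52; A:t6 B:t7
  8. max(5,8)=8c; end=60; A:t8 B:t7
  9. 4=4c; end=64; A:t8 B:t7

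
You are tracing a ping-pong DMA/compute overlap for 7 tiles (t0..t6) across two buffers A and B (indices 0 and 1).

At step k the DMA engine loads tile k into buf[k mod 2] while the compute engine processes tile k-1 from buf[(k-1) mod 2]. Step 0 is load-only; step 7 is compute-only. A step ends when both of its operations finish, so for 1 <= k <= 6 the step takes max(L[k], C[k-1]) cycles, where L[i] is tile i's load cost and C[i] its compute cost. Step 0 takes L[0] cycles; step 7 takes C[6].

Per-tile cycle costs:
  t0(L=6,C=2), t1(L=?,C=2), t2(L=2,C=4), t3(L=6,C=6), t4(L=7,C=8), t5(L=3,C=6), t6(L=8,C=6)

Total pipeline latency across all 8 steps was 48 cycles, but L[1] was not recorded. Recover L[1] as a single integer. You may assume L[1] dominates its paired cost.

step 0 = dur = L[0]=6 = 6
step 1 = dur = max(L[1]=?, C[0]=2) = L[1]  (unknown; binding)
step 2 = dur = max(L[2]=2, C[1]=2) = 2
step 3 = dur = max(L[3]=6, C[2]=4) = 6
step 4 = dur = max(L[4]=7, C[3]=6) = 7
step 5 = dur = max(L[5]=3, C[4]=8) = 8
step 6 = dur = max(L[6]=8, C[5]=6) = 8
step 7 = dur = C[6]=6 = 6
sum of known step durations = 43
dur[1] = total - known = 48 - 43 = 5
L[1] is the binding max in step 1, so L[1] = dur[1] = 5

L[1] = 5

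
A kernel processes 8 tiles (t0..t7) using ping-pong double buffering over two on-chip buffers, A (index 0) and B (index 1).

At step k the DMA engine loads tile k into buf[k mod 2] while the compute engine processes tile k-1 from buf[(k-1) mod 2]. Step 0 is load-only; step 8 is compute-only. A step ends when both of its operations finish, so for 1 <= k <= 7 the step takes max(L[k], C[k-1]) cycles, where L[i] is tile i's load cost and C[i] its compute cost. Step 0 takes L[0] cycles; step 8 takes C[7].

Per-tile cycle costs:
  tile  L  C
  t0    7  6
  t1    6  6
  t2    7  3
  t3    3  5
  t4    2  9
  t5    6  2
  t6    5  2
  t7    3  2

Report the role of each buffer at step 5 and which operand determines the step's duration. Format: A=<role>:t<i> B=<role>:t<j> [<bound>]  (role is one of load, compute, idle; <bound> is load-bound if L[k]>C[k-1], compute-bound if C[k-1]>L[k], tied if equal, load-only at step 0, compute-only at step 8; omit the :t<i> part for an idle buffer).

step 5: A=compute:t4 B=load:t5 [compute-bound]

k=0 load=t0/7c comp=- wait=7 total=7
k=1 load=t1/6c comp=t0/6c wait=6 total=13
k=2 load=t2/7c comp=t1/6c wait=7 total=20
k=3 load=t3/3c comp=t2/3c wait=3 total=23
k=4 load=t4/2c comp=t3/5c wait=5 total=28
k=5 load=t5/6c comp=t4/9c wait=9 total=37
k=6 load=t6/5c comp=t5/2c wait=5 total=42
k=7 load=t7/3c comp=t6/2c wait=3 total=45
k=8 load=- comp=t7/2c wait=2 total=47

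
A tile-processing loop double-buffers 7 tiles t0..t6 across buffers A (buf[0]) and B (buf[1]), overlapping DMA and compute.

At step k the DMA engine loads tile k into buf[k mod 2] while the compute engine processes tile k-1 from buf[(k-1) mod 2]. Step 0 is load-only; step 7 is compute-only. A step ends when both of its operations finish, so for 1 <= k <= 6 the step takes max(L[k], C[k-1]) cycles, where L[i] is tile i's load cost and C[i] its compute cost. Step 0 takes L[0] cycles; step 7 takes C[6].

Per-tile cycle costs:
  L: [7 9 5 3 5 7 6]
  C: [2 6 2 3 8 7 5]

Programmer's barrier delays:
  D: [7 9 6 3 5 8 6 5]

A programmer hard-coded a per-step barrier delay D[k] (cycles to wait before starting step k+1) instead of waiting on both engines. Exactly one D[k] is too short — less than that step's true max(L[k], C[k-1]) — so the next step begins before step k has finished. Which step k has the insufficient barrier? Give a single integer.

hazard at step 6

k=0 barrier L[0]=7→7c, D[0]=7 ok
k=1 barrier max(L[1]=9,C[0]=2)→9c, D[1]=9 ok
k=2 barrier max(L[2]=5,C[1]=6)→6c, D[2]=6 ok
k=3 barrier max(L[3]=3,C[2]=2)→3c, D[3]=3 ok
k=4 barrier max(L[4]=5,C[3]=3)→5c, D[4]=5 ok
k=5 barrier max(L[5]=7,C[4]=8)→8c, D[5]=8 ok
k=6 barrier max(L[6]=6,C[5]=7)→7c, D[6]=6 SHORT
k=7 barrier C[6]=5→5c, D[7]=5 ok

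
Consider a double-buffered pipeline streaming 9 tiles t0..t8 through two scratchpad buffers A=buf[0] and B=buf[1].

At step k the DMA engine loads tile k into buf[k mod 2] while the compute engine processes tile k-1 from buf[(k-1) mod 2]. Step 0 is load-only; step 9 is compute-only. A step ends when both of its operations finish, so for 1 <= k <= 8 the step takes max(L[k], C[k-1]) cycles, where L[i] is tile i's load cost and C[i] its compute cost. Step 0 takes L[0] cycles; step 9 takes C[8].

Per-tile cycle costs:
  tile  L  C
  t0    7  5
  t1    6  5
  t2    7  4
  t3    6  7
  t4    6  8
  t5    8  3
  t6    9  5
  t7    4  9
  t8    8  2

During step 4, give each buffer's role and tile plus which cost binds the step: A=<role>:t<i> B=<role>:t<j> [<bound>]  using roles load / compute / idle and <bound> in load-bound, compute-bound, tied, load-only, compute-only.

step 4: A=load:t4 B=compute:t3 [compute-bound]

  0. 7=7c; end=7; A:t0 B:-
  1. max(6,5)=6c; end=13; A:t0 B:t1
  2. max(7,5)=7c; end=20; A:t2 B:t1
  3. max(6,4)=6c; end=26; A:t2 B:t3
  4. max(6,7)=7c; end=33; A:t4 B:t3
  5. max(8,8)=8c; end=41; A:t4 B:t5
  6. max(9,3)=9c; end=50; A:t6 B:t5
  7. max(4,5)=5c; end=55; A:t6 B:t7
  8. max(8,9)=9c; end=64; A:t8 B:t7
  9. 2=2c; end=66; A:t8 B:t7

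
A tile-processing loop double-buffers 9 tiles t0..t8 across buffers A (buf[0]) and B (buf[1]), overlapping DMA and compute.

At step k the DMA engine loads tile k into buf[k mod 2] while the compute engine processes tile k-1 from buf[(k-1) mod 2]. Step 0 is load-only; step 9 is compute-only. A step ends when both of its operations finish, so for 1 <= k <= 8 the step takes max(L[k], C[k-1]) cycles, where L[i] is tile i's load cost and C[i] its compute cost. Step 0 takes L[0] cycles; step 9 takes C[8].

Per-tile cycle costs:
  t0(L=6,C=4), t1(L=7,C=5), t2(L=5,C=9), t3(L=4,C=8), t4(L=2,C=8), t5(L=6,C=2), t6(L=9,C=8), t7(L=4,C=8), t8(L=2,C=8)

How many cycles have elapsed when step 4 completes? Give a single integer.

end_cycle[4] = 35

[0] DMA t0→A (6c) ∥ CU idle ⇒ 6c, clock 6
[1] DMA t1→B (7c) ∥ CU A:t0 (4c) ⇒ 7c, clock 13
[2] DMA t2→A (5c) ∥ CU B:t1 (5c) ⇒ 5c, clock 18
[3] DMA t3→B (4c) ∥ CU A:t2 (9c) ⇒ 9c, clock 27
[4] DMA t4→A (2c) ∥ CU B:t3 (8c) ⇒ 8c, clock 35
[5] DMA t5→B (6c) ∥ CU A:t4 (8c) ⇒ 8c, clock 43
[6] DMA t6→A (9c) ∥ CU B:t5 (2c) ⇒ 9c, clock 52
[7] DMA t7→B (4c) ∥ CU A:t6 (8c) ⇒ 8c, clock 60
[8] DMA t8→A (2c) ∥ CU B:t7 (8c) ⇒ 8c, clock 68
[9] DMA idle ∥ CU A:t8 (8c) ⇒ 8c, clock 76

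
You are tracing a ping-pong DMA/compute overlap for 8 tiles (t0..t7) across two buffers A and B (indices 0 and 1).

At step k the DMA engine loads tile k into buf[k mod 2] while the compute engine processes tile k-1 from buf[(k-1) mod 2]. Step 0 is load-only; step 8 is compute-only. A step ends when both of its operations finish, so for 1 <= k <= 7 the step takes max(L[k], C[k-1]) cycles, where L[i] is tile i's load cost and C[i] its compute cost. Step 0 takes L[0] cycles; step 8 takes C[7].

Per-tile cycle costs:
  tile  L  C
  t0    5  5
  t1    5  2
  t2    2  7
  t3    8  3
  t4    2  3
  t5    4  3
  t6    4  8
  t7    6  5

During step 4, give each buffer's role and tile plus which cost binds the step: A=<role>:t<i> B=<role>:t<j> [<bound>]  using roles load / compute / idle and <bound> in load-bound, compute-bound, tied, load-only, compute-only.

  0. 5=5c; end=5; A:t0 B:-
  1. max(5,5)=5c; end=10; A:t0 B:t1
  2. max(2,2)=2c; end=12; A:t2 B:t1
  3. max(8,7)=8c; end=20; A:t2 B:t3
  4. max(2,3)=3c; end=23; A:t4 B:t3
  5. max(4,3)=4c; end=27; A:t4 B:t5
  6. max(4,3)=4c; end=31; A:t6 B:t5
  7. max(6,8)=8c; end=39; A:t6 B:t7
  8. 5=5c; end=44; A:t6 B:t7

step 4: A=load:t4 B=compute:t3 [compute-bound]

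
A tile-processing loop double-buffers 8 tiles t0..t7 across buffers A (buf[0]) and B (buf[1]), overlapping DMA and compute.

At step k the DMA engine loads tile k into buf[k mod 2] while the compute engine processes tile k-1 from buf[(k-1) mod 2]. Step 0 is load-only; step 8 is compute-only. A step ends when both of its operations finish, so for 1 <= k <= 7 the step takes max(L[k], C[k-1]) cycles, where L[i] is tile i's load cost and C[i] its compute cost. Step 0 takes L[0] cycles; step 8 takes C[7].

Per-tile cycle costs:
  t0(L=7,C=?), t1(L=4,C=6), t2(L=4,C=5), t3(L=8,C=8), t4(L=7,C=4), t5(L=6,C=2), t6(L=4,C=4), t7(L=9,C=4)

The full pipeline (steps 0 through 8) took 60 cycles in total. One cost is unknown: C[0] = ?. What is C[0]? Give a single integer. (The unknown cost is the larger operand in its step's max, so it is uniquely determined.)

step 0 | dur = L[0]=7 = 7
step 1 | dur = max(L[1]=4, C[0]=?) = C[0]  (unknown; binding)
step 2 | dur = max(L[2]=4, C[1]=6) = 6
step 3 | dur = max(L[3]=8, C[2]=5) = 8
step 4 | dur = max(L[4]=7, C[3]=8) = 8
step 5 | dur = max(L[5]=6, C[4]=4) = 6
step 6 | dur = max(L[6]=4, C[5]=2) = 4
step 7 | dur = max(L[7]=9, C[6]=4) = 9
step 8 | dur = C[7]=4 = 4
sum of known step durations = 52
dur[1] = total - known = 60 - 52 = 8
C[0] is the binding max in step 1, so C[0] = dur[1] = 8

C[0] = 8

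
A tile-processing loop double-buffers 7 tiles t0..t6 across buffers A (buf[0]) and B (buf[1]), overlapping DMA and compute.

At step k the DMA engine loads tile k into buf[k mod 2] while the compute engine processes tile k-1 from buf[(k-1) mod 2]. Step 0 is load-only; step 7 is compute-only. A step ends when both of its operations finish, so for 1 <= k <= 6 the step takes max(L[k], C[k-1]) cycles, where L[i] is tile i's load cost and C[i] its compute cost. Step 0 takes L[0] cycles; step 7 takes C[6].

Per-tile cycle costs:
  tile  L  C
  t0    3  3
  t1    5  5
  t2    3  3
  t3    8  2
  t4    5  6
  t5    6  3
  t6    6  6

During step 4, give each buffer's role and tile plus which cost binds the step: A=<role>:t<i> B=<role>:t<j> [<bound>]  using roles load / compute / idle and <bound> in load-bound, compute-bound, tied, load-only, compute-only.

step 4: A=load:t4 B=compute:t3 [load-bound]

[0] DMA t0→A (3c) ∥ CU idle ⇒ 3c, clock 3
[1] DMA t1→B (5c) ∥ CU A:t0 (3c) ⇒ 5c, clock 8
[2] DMA t2→A (3c) ∥ CU B:t1 (5c) ⇒ 5c, clock 13
[3] DMA t3→B (8c) ∥ CU A:t2 (3c) ⇒ 8c, clock 21
[4] DMA t4→A (5c) ∥ CU B:t3 (2c) ⇒ 5c, clock 26
[5] DMA t5→B (6c) ∥ CU A:t4 (6c) ⇒ 6c, clock 32
[6] DMA t6→A (6c) ∥ CU B:t5 (3c) ⇒ 6c, clock 38
[7] DMA idle ∥ CU A:t6 (6c) ⇒ 6c, clock 44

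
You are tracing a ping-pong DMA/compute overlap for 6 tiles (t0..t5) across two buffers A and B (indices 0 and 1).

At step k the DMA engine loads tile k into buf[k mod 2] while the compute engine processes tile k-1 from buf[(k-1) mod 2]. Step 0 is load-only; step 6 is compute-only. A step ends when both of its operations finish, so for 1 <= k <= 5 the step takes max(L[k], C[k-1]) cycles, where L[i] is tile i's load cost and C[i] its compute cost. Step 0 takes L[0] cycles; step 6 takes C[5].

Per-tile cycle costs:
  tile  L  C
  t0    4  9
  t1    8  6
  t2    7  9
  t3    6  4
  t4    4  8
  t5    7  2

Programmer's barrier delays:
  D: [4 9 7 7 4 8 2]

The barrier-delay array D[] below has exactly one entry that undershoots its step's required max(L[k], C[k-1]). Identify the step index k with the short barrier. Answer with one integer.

hazard at step 3

step 0: need L[0]=4 = 4; D[0]=4 ok
step 1: need max(L[1]=8,C[0]=9) = 9; D[1]=9 ok
step 2: need max(L[2]=7,C[1]=6) = 7; D[2]=7 ok
step 3: need max(L[3]=6,C[2]=9) = 9; D[3]=7 SHORT
step 4: need max(L[4]=4,C[3]=4) = 4; D[4]=4 ok
step 5: need max(L[5]=7,C[4]=8) = 8; D[5]=8 ok
step 6: need C[5]=2 = 2; D[6]=2 ok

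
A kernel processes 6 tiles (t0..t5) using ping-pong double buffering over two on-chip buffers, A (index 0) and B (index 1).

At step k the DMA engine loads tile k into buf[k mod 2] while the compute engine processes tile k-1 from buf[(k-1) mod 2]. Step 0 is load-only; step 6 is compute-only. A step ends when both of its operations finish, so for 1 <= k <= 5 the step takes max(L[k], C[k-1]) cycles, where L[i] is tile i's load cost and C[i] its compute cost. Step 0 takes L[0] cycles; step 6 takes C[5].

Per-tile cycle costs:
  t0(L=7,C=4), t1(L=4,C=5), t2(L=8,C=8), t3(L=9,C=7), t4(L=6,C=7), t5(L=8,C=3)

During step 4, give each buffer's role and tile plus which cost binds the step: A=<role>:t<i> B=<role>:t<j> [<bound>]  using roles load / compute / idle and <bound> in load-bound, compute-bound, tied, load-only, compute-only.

step 4: A=load:t4 B=compute:t3 [compute-bound]

k=0 load=t0/7c comp=- wait=7 total=7
k=1 load=t1/4c comp=t0/4c wait=4 total=11
k=2 load=t2/8c comp=t1/5c wait=8 total=19
k=3 load=t3/9c comp=t2/8c wait=9 total=28
k=4 load=t4/6c comp=t3/7c wait=7 total=35
k=5 load=t5/8c comp=t4/7c wait=8 total=43
k=6 load=- comp=t5/3c wait=3 total=46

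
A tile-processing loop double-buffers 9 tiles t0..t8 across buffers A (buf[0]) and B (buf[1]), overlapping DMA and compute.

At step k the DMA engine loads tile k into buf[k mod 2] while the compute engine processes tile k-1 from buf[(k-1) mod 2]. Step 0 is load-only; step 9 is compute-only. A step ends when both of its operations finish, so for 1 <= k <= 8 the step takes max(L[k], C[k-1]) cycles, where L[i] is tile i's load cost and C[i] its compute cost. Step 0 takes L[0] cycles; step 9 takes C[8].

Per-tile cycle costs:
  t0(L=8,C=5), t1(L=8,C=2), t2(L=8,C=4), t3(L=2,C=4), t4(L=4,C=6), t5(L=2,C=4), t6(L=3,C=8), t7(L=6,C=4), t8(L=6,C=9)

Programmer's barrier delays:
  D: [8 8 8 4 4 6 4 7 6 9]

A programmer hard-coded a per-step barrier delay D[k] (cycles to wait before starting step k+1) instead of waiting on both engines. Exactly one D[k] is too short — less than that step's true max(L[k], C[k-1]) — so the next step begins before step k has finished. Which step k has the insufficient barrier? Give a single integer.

[0] required=L[0]=8=8 vs D=8 ok
[1] required=max(L[1]=8,C[0]=5)=8 vs D=8 ok
[2] required=max(L[2]=8,C[1]=2)=8 vs D=8 ok
[3] required=max(L[3]=2,C[2]=4)=4 vs D=4 ok
[4] required=max(L[4]=4,C[3]=4)=4 vs D=4 ok
[5] required=max(L[5]=2,C[4]=6)=6 vs D=6 ok
[6] required=max(L[6]=3,C[5]=4)=4 vs D=4 ok
[7] required=max(L[7]=6,C[6]=8)=8 vs D=7 SHORT
[8] required=max(L[8]=6,C[7]=4)=6 vs D=6 ok
[9] required=C[8]=9=9 vs D=9 ok

hazard at step 7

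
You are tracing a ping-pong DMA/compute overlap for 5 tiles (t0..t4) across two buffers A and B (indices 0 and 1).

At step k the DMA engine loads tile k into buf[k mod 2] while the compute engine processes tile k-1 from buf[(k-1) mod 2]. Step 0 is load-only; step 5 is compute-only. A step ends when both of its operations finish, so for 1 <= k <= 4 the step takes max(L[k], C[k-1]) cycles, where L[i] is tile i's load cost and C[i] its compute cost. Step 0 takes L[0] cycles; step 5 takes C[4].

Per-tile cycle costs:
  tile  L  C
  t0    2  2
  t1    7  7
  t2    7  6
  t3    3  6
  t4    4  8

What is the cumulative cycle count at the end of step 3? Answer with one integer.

k=0 load=t0/2c comp=- wait=2 total=2
k=1 load=t1/7c comp=t0/2c wait=7 total=9
k=2 load=t2/7c comp=t1/7c wait=7 total=16
k=3 load=t3/3c comp=t2/6c wait=6 total=22
k=4 load=t4/4c comp=t3/6c wait=6 total=28
k=5 load=- comp=t4/8c wait=8 total=36

end_cycle[3] = 22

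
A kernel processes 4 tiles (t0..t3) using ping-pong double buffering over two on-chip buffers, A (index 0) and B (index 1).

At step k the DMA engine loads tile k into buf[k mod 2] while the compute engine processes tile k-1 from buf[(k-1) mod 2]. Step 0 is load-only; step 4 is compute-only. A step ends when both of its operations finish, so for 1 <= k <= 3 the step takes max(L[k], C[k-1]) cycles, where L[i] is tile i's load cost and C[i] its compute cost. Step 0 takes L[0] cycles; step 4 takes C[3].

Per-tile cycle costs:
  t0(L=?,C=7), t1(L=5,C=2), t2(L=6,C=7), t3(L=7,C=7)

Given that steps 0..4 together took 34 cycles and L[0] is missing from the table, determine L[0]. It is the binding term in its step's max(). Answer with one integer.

L[0] = 7

step 0 = dur = L[0]=? = L[0]  (unknown; binding)
step 1 = dur = max(L[1]=5, C[0]=7) = 7
step 2 = dur = max(L[2]=6, C[1]=2) = 6
step 3 = dur = max(L[3]=7, C[2]=7) = 7
step 4 = dur = C[3]=7 = 7
sum of known step durations = 27
dur[0] = total - known = 34 - 27 = 7
L[0] is the binding max in step 0, so L[0] = dur[0] = 7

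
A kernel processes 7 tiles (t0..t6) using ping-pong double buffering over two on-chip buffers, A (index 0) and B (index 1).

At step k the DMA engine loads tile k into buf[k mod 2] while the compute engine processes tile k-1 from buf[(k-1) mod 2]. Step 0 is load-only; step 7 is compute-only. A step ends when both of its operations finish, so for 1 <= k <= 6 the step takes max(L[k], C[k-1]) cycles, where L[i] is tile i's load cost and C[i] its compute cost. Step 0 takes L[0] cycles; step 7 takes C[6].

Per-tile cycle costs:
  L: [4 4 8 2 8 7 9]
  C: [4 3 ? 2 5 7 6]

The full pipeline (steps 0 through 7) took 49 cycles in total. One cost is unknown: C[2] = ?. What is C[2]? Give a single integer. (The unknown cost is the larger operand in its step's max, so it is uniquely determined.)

C[2] = 3

step 0 = dur = L[0]=4 = 4
step 1 = dur = max(L[1]=4, C[0]=4) = 4
step 2 = dur = max(L[2]=8, C[1]=3) = 8
step 3 = dur = max(L[3]=2, C[2]=?) = C[2]  (unknown; binding)
step 4 = dur = max(L[4]=8, C[3]=2) = 8
step 5 = dur = max(L[5]=7, C[4]=5) = 7
step 6 = dur = max(L[6]=9, C[5]=7) = 9
step 7 = dur = C[6]=6 = 6
sum of known step durations = 46
dur[3] = total - known = 49 - 46 = 3
C[2] is the binding max in step 3, so C[2] = dur[3] = 3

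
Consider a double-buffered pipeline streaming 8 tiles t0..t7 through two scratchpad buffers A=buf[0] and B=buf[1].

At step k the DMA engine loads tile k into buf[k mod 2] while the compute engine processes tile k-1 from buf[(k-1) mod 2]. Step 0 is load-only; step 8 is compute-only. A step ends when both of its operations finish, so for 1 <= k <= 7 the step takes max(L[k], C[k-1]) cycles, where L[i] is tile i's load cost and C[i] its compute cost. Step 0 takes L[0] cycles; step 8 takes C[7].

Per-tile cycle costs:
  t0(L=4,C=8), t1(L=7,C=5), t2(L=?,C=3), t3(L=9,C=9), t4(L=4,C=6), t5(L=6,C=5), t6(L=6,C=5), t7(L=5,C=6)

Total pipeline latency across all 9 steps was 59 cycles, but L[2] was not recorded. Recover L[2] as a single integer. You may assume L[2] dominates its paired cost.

step 0 → dur = L[0]=4 = 4
step 1 → dur = max(L[1]=7, C[0]=8) = 8
step 2 → dur = max(L[2]=?, C[1]=5) = L[2]  (unknown; binding)
step 3 → dur = max(L[3]=9, C[2]=3) = 9
step 4 → dur = max(L[4]=4, C[3]=9) = 9
step 5 → dur = max(L[5]=6, C[4]=6) = 6
step 6 → dur = max(L[6]=6, C[5]=5) = 6
step 7 → dur = max(L[7]=5, C[6]=5) = 5
step 8 → dur = C[7]=6 = 6
sum of known step durations = 53
dur[2] = total - known = 59 - 53 = 6
L[2] is the binding max in step 2, so L[2] = dur[2] = 6

L[2] = 6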